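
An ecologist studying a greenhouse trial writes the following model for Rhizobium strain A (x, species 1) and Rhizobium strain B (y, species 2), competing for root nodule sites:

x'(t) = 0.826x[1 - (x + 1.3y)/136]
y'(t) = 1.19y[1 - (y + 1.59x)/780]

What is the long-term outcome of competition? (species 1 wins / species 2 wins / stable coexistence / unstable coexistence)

species 2 excludes species 1

Compare the nullcline intercepts: K1/α12 = 136/1.3 = 105 < K2 = 780; K2/α21 = 780/1.59 = 491 > K1 = 136.
Since the inequalities point opposite ways, species 2 can invade but species 1 cannot.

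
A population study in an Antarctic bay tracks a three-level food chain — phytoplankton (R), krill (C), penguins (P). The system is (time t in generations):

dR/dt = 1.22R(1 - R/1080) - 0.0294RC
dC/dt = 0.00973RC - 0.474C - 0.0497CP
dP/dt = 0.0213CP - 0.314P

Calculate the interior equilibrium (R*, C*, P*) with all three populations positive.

From dP/dt = 0: 0.0213C* = 0.314, so C* = 14.7.
From dR/dt = 0: 1.22(1 - R*/1080) = 0.0294·14.7, giving R* = 1080·(1 - 0.355) = 696.
From dC/dt = 0: 0.00973·696 - 0.474 = 0.0497P*, so P* = 6.3/0.0497 = 127.

R* ≈ 696, C* ≈ 14.7, P* ≈ 127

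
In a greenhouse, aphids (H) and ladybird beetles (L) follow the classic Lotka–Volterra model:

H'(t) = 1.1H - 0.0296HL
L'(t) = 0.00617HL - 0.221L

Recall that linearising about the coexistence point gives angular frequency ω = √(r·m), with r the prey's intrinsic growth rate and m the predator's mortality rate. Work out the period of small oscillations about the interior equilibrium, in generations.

T ≈ 12.7 generations

Here r = 1.1 and m = 0.221, so r·m = 0.243.
ω = √0.243 = 0.493 per generation, hence T = 2π/ω ≈ 12.7 generations.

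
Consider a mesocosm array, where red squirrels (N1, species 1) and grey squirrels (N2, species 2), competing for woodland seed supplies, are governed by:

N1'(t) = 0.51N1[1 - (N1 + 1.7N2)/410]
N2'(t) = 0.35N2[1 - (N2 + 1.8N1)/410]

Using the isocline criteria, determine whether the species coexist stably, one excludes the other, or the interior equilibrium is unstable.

Compare the nullcline intercepts: K1/α12 = 410/1.7 = 241 < K2 = 410; K2/α21 = 410/1.8 = 228 < K1 = 410.
Since both are reversed, neither can invade when rare; the interior point is a saddle.

unstable coexistence (outcome depends on initial conditions)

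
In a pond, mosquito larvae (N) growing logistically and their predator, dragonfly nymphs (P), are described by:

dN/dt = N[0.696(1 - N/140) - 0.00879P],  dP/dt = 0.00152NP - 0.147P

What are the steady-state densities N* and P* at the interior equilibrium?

From dP/dt = 0 with P > 0: 0.00152N* = 0.147, so N* = 96.7.
Substitute into dN/dt = 0: 0.696(1 - 96.7/140) = 0.00879P*.
The bracket is 0.309, giving P* = 0.215/0.00879 = 24.5.

N* ≈ 96.7, P* ≈ 24.5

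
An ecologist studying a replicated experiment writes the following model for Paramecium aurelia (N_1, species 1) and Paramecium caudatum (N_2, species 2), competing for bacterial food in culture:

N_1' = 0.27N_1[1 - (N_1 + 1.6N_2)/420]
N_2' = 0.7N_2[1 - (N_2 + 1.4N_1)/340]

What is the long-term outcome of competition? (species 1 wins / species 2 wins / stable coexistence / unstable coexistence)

Compare the nullcline intercepts: K1/α12 = 420/1.6 = 262 < K2 = 340; K2/α21 = 340/1.4 = 243 < K1 = 420.
Since both are reversed, neither can invade when rare; the interior point is a saddle.

unstable coexistence (outcome depends on initial conditions)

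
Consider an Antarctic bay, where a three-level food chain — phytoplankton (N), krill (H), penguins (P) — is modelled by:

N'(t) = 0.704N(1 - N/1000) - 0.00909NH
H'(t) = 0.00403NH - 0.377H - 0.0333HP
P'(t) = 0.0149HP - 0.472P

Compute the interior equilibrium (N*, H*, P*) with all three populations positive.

N* ≈ 591, H* ≈ 31.7, P* ≈ 60.2

From dP/dt = 0: 0.0149H* = 0.472, so H* = 31.7.
From dN/dt = 0: 0.704(1 - N*/1000) = 0.00909·31.7, giving N* = 1000·(1 - 0.409) = 591.
From dH/dt = 0: 0.00403·591 - 0.377 = 0.0333P*, so P* = 2/0.0333 = 60.2.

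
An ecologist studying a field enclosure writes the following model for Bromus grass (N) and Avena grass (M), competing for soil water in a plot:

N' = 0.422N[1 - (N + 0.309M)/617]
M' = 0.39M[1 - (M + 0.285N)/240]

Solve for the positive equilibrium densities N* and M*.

N* ≈ 595, M* ≈ 70.4

Setting both brackets to zero gives the nullclines N + 0.309M = 617 and 0.285N + M = 240.
Substituting M = 240 - 0.285N into the first: N(1 - 0.309·0.285) = 617 - 0.309·240.
So N* = 543/0.912 = 595, and then M* = 240 - 0.285·595 = 70.4.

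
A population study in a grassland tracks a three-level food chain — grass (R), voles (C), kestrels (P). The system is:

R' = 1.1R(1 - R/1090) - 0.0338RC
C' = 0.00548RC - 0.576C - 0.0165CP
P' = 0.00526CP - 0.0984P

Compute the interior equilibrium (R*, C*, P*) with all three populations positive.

R* ≈ 463, C* ≈ 18.7, P* ≈ 119

From dP/dt = 0: 0.00526C* = 0.0984, so C* = 18.7.
From dR/dt = 0: 1.1(1 - R*/1090) = 0.0338·18.7, giving R* = 1090·(1 - 0.575) = 463.
From dC/dt = 0: 0.00548·463 - 0.576 = 0.0165P*, so P* = 1.96/0.0165 = 119.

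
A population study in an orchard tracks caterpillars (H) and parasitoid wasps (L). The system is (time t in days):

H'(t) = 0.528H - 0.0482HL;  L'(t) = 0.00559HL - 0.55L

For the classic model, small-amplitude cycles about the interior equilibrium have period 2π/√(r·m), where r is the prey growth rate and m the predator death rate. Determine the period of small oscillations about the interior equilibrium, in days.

T ≈ 11.7 days

Here r = 0.528 and m = 0.55, so r·m = 0.29.
ω = √0.29 = 0.539 per day, hence T = 2π/ω ≈ 11.7 days.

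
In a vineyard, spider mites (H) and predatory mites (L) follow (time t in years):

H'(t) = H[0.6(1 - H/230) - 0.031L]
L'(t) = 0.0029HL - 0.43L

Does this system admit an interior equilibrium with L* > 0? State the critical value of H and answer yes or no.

The predator equation gives dL/dt > 0 only when H > 0.43/0.0029 = 148.
Without the predator, H → K = 230. Since 230 > 148, the predator can invade and persist.

Threshold H = 148; K > 148, so yes, the predator persists.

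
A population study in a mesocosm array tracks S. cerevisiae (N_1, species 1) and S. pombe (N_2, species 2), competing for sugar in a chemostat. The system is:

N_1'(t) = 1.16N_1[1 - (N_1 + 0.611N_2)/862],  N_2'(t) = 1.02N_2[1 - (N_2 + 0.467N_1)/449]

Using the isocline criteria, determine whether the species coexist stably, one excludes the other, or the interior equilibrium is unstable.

Compare the nullcline intercepts: K1/α12 = 862/0.611 = 1410 > K2 = 449; K2/α21 = 449/0.467 = 961 > K1 = 862.
Since both inequalities hold, each species can invade when rare, so the interior equilibrium is stable.

stable coexistence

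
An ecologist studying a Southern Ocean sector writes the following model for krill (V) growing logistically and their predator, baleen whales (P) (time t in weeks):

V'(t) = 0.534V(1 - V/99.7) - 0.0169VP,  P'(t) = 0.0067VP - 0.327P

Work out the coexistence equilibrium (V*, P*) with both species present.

V* ≈ 48.8, P* ≈ 16.1

From dP/dt = 0 with P > 0: 0.0067V* = 0.327, so V* = 48.8.
Substitute into dV/dt = 0: 0.534(1 - 48.8/99.7) = 0.0169P*.
The bracket is 0.51, giving P* = 0.273/0.0169 = 16.1.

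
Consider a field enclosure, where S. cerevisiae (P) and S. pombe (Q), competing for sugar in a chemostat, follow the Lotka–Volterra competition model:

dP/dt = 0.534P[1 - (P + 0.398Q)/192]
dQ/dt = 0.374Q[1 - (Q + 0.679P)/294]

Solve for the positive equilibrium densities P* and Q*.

P* ≈ 103, Q* ≈ 224

Setting both brackets to zero gives the nullclines P + 0.398Q = 192 and 0.679P + Q = 294.
Substituting Q = 294 - 0.679P into the first: P(1 - 0.398·0.679) = 192 - 0.398·294.
So P* = 75/0.73 = 103, and then Q* = 294 - 0.679·103 = 224.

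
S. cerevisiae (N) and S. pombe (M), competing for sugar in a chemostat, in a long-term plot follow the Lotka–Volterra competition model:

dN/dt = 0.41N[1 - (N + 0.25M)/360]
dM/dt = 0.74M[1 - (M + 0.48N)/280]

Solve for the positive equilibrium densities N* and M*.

Setting both brackets to zero gives the nullclines N + 0.25M = 360 and 0.48N + M = 280.
Substituting M = 280 - 0.48N into the first: N(1 - 0.25·0.48) = 360 - 0.25·280.
So N* = 290/0.88 = 330, and then M* = 280 - 0.48·330 = 122.

N* ≈ 330, M* ≈ 122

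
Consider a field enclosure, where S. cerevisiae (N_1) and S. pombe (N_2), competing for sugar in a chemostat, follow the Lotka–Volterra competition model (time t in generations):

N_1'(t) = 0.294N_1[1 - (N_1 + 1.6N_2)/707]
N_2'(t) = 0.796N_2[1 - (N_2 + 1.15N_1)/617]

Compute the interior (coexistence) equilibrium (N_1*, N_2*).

Setting both brackets to zero gives the nullclines N_1 + 1.6N_2 = 707 and 1.15N_1 + N_2 = 617.
Substituting N_2 = 617 - 1.15N_1 into the first: N_1(1 - 1.6·1.15) = 707 - 1.6·617.
So N_1* = -280/-0.84 = 334, and then N_2* = 617 - 1.15·334 = 233.

N_1* ≈ 334, N_2* ≈ 233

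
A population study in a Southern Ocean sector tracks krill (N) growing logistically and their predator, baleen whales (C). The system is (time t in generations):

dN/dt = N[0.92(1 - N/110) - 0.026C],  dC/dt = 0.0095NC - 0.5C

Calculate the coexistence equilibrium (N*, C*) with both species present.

From dC/dt = 0 with C > 0: 0.0095N* = 0.5, so N* = 52.6.
Substitute into dN/dt = 0: 0.92(1 - 52.6/110) = 0.026C*.
The bracket is 0.522, giving C* = 0.48/0.026 = 18.5.

N* ≈ 52.6, C* ≈ 18.5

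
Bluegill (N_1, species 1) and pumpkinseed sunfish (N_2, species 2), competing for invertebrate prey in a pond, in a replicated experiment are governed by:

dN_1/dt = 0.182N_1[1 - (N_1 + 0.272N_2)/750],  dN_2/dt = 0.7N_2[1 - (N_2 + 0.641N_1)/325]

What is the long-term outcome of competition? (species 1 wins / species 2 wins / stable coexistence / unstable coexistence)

Compare the nullcline intercepts: K1/α12 = 750/0.272 = 2760 > K2 = 325; K2/α21 = 325/0.641 = 507 < K1 = 750.
Since the inequalities point opposite ways, species 1 can invade but species 2 cannot.

species 1 excludes species 2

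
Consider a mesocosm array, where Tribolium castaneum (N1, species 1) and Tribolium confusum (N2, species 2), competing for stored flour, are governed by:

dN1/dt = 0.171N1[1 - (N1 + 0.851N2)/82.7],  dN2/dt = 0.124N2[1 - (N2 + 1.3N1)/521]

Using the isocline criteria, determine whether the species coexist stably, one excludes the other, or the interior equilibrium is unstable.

species 2 excludes species 1

Compare the nullcline intercepts: K1/α12 = 82.7/0.851 = 97.2 < K2 = 521; K2/α21 = 521/1.3 = 401 > K1 = 82.7.
Since the inequalities point opposite ways, species 2 can invade but species 1 cannot.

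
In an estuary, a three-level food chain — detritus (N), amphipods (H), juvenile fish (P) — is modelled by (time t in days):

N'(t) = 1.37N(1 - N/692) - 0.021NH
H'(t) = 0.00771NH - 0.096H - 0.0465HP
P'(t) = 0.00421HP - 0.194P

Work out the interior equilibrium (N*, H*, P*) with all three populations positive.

N* ≈ 203, H* ≈ 46.1, P* ≈ 31.6

From dP/dt = 0: 0.00421H* = 0.194, so H* = 46.1.
From dN/dt = 0: 1.37(1 - N*/692) = 0.021·46.1, giving N* = 692·(1 - 0.706) = 203.
From dH/dt = 0: 0.00771·203 - 0.096 = 0.0465P*, so P* = 1.47/0.0465 = 31.6.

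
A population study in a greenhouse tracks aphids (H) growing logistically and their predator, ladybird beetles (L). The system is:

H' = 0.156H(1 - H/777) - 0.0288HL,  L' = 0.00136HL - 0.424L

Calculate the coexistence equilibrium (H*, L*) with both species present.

From dL/dt = 0 with L > 0: 0.00136H* = 0.424, so H* = 312.
Substitute into dH/dt = 0: 0.156(1 - 312/777) = 0.0288L*.
The bracket is 0.599, giving L* = 0.0934/0.0288 = 3.24.

H* ≈ 312, L* ≈ 3.24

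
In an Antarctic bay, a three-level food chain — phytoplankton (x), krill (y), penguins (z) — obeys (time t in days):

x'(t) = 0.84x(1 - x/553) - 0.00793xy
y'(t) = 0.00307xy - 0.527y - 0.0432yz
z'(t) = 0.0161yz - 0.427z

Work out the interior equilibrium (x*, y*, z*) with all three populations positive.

x* ≈ 415, y* ≈ 26.5, z* ≈ 17.3

From dz/dt = 0: 0.0161y* = 0.427, so y* = 26.5.
From dx/dt = 0: 0.84(1 - x*/553) = 0.00793·26.5, giving x* = 553·(1 - 0.25) = 415.
From dy/dt = 0: 0.00307·415 - 0.527 = 0.0432z*, so z* = 0.746/0.0432 = 17.3.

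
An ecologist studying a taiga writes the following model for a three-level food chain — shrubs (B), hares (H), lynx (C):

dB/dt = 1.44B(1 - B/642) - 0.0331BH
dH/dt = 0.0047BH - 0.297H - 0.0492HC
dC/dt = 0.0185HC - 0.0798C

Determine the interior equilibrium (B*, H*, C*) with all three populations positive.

B* ≈ 578, H* ≈ 4.31, C* ≈ 49.2

From dC/dt = 0: 0.0185H* = 0.0798, so H* = 4.31.
From dB/dt = 0: 1.44(1 - B*/642) = 0.0331·4.31, giving B* = 642·(1 - 0.0992) = 578.
From dH/dt = 0: 0.0047·578 - 0.297 = 0.0492C*, so C* = 2.42/0.0492 = 49.2.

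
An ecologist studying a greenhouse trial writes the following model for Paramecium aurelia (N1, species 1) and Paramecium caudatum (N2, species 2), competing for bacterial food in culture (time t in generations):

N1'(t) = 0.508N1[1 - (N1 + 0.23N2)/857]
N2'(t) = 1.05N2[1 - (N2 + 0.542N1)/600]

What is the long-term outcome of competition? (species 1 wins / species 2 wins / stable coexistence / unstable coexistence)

stable coexistence

Compare the nullcline intercepts: K1/α12 = 857/0.23 = 3730 > K2 = 600; K2/α21 = 600/0.542 = 1110 > K1 = 857.
Since both inequalities hold, each species can invade when rare, so the interior equilibrium is stable.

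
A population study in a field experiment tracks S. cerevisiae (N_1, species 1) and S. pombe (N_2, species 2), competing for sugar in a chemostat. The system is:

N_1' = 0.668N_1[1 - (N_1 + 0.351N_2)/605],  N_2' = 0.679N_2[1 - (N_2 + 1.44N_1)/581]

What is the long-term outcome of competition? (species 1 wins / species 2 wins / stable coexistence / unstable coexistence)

species 1 excludes species 2

Compare the nullcline intercepts: K1/α12 = 605/0.351 = 1720 > K2 = 581; K2/α21 = 581/1.44 = 403 < K1 = 605.
Since the inequalities point opposite ways, species 1 can invade but species 2 cannot.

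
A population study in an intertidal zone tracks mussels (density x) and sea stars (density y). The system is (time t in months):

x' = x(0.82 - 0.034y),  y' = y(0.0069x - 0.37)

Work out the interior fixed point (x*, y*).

Set dy/dt = 0 with y > 0: 0.0069x - 0.37 = 0, so x* = 0.37/0.0069 = 53.6.
Set dx/dt = 0 with x > 0: 0.82 - 0.034y = 0, so y* = 0.82/0.034 = 24.1.

x* ≈ 53.6, y* ≈ 24.1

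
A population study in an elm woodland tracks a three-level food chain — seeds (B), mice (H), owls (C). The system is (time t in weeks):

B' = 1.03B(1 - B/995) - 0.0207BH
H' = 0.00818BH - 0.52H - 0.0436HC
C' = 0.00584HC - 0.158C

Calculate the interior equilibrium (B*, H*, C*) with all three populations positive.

From dC/dt = 0: 0.00584H* = 0.158, so H* = 27.1.
From dB/dt = 0: 1.03(1 - B*/995) = 0.0207·27.1, giving B* = 995·(1 - 0.544) = 454.
From dH/dt = 0: 0.00818·454 - 0.52 = 0.0436C*, so C* = 3.19/0.0436 = 73.2.

B* ≈ 454, H* ≈ 27.1, C* ≈ 73.2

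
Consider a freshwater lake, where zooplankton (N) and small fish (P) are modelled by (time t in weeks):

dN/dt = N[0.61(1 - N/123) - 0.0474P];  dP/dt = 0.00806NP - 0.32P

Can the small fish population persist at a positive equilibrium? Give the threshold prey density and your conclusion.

The predator equation gives dP/dt > 0 only when N > 0.32/0.00806 = 39.7.
Without the predator, N → K = 123. Since 123 > 39.7, the predator can invade and persist.

Threshold N = 39.7; K > 39.7, so yes, the predator persists.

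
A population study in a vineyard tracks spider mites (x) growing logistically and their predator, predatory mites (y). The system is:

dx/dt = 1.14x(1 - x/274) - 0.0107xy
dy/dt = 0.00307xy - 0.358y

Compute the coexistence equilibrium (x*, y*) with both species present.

From dy/dt = 0 with y > 0: 0.00307x* = 0.358, so x* = 117.
Substitute into dx/dt = 0: 1.14(1 - 117/274) = 0.0107y*.
The bracket is 0.574, giving y* = 0.655/0.0107 = 61.2.

x* ≈ 117, y* ≈ 61.2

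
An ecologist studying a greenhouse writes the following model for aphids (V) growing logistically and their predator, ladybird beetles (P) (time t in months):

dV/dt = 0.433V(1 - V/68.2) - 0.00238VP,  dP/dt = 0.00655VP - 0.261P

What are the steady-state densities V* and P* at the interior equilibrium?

V* ≈ 39.8, P* ≈ 75.6

From dP/dt = 0 with P > 0: 0.00655V* = 0.261, so V* = 39.8.
Substitute into dV/dt = 0: 0.433(1 - 39.8/68.2) = 0.00238P*.
The bracket is 0.416, giving P* = 0.18/0.00238 = 75.6.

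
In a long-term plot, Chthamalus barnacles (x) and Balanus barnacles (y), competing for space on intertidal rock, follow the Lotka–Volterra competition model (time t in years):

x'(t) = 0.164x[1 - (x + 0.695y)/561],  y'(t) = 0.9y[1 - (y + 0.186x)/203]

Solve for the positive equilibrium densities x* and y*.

Setting both brackets to zero gives the nullclines x + 0.695y = 561 and 0.186x + y = 203.
Substituting y = 203 - 0.186x into the first: x(1 - 0.695·0.186) = 561 - 0.695·203.
So x* = 420/0.871 = 482, and then y* = 203 - 0.186·482 = 113.

x* ≈ 482, y* ≈ 113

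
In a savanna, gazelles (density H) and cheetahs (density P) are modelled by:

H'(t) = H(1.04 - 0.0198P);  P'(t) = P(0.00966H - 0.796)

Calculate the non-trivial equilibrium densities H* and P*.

H* ≈ 82.4, P* ≈ 52.5

Set dP/dt = 0 with P > 0: 0.00966H - 0.796 = 0, so H* = 0.796/0.00966 = 82.4.
Set dH/dt = 0 with H > 0: 1.04 - 0.0198P = 0, so P* = 1.04/0.0198 = 52.5.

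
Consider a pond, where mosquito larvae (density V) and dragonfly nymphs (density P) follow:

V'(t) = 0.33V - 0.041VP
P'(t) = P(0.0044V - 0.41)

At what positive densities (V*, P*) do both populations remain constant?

V* ≈ 93.2, P* ≈ 8.05

Set dP/dt = 0 with P > 0: 0.0044V - 0.41 = 0, so V* = 0.41/0.0044 = 93.2.
Set dV/dt = 0 with V > 0: 0.33 - 0.041P = 0, so P* = 0.33/0.041 = 8.05.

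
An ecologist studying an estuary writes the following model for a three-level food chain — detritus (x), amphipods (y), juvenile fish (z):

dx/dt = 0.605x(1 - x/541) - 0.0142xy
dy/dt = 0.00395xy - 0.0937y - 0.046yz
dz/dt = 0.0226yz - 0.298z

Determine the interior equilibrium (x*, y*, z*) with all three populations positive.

x* ≈ 374, y* ≈ 13.2, z* ≈ 30

From dz/dt = 0: 0.0226y* = 0.298, so y* = 13.2.
From dx/dt = 0: 0.605(1 - x*/541) = 0.0142·13.2, giving x* = 541·(1 - 0.309) = 374.
From dy/dt = 0: 0.00395·374 - 0.0937 = 0.046z*, so z* = 1.38/0.046 = 30.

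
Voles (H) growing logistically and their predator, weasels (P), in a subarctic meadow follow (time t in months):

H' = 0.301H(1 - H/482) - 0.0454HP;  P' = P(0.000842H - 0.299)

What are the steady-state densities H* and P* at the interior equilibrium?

From dP/dt = 0 with P > 0: 0.000842H* = 0.299, so H* = 355.
Substitute into dH/dt = 0: 0.301(1 - 355/482) = 0.0454P*.
The bracket is 0.263, giving P* = 0.0792/0.0454 = 1.75.

H* ≈ 355, P* ≈ 1.75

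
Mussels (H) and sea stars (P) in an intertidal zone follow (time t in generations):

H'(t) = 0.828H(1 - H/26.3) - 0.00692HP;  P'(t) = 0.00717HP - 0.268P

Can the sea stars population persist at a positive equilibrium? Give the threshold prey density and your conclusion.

Threshold H = 37.4; K < 37.4, so no, the predator goes extinct.

The predator equation gives dP/dt > 0 only when H > 0.268/0.00717 = 37.4.
Without the predator, H → K = 26.3. Since 26.3 < 37.4, the predator cannot invade.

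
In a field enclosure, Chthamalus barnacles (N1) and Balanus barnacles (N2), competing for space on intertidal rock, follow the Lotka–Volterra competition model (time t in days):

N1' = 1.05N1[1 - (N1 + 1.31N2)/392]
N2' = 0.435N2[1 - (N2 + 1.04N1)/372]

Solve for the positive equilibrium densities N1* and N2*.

N1* ≈ 263, N2* ≈ 98.5

Setting both brackets to zero gives the nullclines N1 + 1.31N2 = 392 and 1.04N1 + N2 = 372.
Substituting N2 = 372 - 1.04N1 into the first: N1(1 - 1.31·1.04) = 392 - 1.31·372.
So N1* = -95.3/-0.362 = 263, and then N2* = 372 - 1.04·263 = 98.5.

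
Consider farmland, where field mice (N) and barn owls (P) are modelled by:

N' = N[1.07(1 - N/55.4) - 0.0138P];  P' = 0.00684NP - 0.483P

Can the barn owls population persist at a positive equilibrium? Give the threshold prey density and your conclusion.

The predator equation gives dP/dt > 0 only when N > 0.483/0.00684 = 70.6.
Without the predator, N → K = 55.4. Since 55.4 < 70.6, the predator cannot invade.

Threshold N = 70.6; K < 70.6, so no, the predator goes extinct.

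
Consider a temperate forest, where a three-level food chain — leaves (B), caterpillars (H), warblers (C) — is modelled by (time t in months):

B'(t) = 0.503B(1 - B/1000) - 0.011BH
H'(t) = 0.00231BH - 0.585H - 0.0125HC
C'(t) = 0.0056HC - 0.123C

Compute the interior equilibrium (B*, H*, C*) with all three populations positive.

B* ≈ 520, H* ≈ 22, C* ≈ 49.2

From dC/dt = 0: 0.0056H* = 0.123, so H* = 22.
From dB/dt = 0: 0.503(1 - B*/1000) = 0.011·22, giving B* = 1000·(1 - 0.48) = 520.
From dH/dt = 0: 0.00231·520 - 0.585 = 0.0125C*, so C* = 0.615/0.0125 = 49.2.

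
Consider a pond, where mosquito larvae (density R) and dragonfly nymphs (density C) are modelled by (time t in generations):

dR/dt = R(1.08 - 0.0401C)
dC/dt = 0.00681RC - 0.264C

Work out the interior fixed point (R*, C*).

R* ≈ 38.8, C* ≈ 26.9

Set dC/dt = 0 with C > 0: 0.00681R - 0.264 = 0, so R* = 0.264/0.00681 = 38.8.
Set dR/dt = 0 with R > 0: 1.08 - 0.0401C = 0, so C* = 1.08/0.0401 = 26.9.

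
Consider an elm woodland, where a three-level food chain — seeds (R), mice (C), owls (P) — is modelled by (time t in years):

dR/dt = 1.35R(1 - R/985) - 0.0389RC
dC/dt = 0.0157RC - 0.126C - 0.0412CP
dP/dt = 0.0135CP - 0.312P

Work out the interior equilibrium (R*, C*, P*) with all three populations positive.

From dP/dt = 0: 0.0135C* = 0.312, so C* = 23.1.
From dR/dt = 0: 1.35(1 - R*/985) = 0.0389·23.1, giving R* = 985·(1 - 0.666) = 329.
From dC/dt = 0: 0.0157·329 - 0.126 = 0.0412P*, so P* = 5.04/0.0412 = 122.

R* ≈ 329, C* ≈ 23.1, P* ≈ 122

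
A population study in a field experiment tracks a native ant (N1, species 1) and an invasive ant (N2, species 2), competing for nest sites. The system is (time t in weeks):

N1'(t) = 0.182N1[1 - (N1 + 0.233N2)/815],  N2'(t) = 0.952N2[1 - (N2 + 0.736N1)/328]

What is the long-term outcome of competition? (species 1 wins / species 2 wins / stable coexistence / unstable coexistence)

species 1 excludes species 2

Compare the nullcline intercepts: K1/α12 = 815/0.233 = 3500 > K2 = 328; K2/α21 = 328/0.736 = 446 < K1 = 815.
Since the inequalities point opposite ways, species 1 can invade but species 2 cannot.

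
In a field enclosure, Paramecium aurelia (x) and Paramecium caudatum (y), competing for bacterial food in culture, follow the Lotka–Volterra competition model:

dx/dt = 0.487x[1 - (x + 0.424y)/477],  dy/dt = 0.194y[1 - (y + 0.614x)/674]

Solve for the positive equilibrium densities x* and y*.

x* ≈ 259, y* ≈ 515

Setting both brackets to zero gives the nullclines x + 0.424y = 477 and 0.614x + y = 674.
Substituting y = 674 - 0.614x into the first: x(1 - 0.424·0.614) = 477 - 0.424·674.
So x* = 191/0.74 = 259, and then y* = 674 - 0.614·259 = 515.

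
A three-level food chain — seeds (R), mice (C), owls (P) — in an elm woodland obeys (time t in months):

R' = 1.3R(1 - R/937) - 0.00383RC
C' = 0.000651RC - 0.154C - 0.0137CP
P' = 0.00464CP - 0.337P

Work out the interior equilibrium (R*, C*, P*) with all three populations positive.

R* ≈ 737, C* ≈ 72.6, P* ≈ 23.8

From dP/dt = 0: 0.00464C* = 0.337, so C* = 72.6.
From dR/dt = 0: 1.3(1 - R*/937) = 0.00383·72.6, giving R* = 937·(1 - 0.214) = 737.
From dC/dt = 0: 0.000651·737 - 0.154 = 0.0137P*, so P* = 0.325/0.0137 = 23.8.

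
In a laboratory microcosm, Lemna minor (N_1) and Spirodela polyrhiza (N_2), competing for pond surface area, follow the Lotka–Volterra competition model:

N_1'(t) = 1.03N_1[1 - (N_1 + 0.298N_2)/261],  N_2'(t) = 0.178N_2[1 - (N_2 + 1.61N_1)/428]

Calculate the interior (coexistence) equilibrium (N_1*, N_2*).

Setting both brackets to zero gives the nullclines N_1 + 0.298N_2 = 261 and 1.61N_1 + N_2 = 428.
Substituting N_2 = 428 - 1.61N_1 into the first: N_1(1 - 0.298·1.61) = 261 - 0.298·428.
So N_1* = 133/0.52 = 257, and then N_2* = 428 - 1.61·257 = 15.

N_1* ≈ 257, N_2* ≈ 15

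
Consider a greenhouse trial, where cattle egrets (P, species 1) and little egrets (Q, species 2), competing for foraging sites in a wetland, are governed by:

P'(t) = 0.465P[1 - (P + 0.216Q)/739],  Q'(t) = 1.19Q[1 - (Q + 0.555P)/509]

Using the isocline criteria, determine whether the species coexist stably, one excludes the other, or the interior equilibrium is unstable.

Compare the nullcline intercepts: K1/α12 = 739/0.216 = 3420 > K2 = 509; K2/α21 = 509/0.555 = 917 > K1 = 739.
Since both inequalities hold, each species can invade when rare, so the interior equilibrium is stable.

stable coexistence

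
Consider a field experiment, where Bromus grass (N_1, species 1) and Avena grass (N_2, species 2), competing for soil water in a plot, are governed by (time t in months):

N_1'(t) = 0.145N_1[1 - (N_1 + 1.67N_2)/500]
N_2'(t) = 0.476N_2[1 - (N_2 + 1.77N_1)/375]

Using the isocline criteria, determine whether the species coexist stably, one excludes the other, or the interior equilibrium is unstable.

unstable coexistence (outcome depends on initial conditions)

Compare the nullcline intercepts: K1/α12 = 500/1.67 = 299 < K2 = 375; K2/α21 = 375/1.77 = 212 < K1 = 500.
Since both are reversed, neither can invade when rare; the interior point is a saddle.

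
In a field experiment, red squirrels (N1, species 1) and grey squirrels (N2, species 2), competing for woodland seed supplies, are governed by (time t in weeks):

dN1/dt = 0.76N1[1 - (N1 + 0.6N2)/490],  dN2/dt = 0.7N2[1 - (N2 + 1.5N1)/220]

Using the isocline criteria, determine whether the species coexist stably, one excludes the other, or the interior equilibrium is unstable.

species 1 excludes species 2

Compare the nullcline intercepts: K1/α12 = 490/0.6 = 817 > K2 = 220; K2/α21 = 220/1.5 = 147 < K1 = 490.
Since the inequalities point opposite ways, species 1 can invade but species 2 cannot.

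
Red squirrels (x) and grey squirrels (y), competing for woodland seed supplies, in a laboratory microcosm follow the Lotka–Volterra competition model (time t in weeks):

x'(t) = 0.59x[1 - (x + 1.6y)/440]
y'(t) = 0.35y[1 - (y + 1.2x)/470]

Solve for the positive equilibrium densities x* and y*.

x* ≈ 339, y* ≈ 63

Setting both brackets to zero gives the nullclines x + 1.6y = 440 and 1.2x + y = 470.
Substituting y = 470 - 1.2x into the first: x(1 - 1.6·1.2) = 440 - 1.6·470.
So x* = -312/-0.92 = 339, and then y* = 470 - 1.2·339 = 63.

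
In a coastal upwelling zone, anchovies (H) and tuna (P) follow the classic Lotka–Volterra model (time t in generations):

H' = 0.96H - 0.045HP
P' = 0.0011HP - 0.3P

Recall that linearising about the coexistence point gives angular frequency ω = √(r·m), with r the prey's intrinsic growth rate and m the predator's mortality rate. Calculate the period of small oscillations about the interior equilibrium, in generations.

Here r = 0.96 and m = 0.3, so r·m = 0.288.
ω = √0.288 = 0.537 per generation, hence T = 2π/ω ≈ 11.7 generations.

T ≈ 11.7 generations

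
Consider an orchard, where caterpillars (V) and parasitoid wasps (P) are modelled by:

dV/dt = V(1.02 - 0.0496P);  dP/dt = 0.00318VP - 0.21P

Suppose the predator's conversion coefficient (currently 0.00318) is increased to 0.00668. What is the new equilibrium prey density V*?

At the interior fixed point, setting dP/dt = 0 with P > 0 fixes V* = (predator death rate)/(VP coefficient) — independent of the other coefficients.
With the change, V* = 0.21/0.00668 = 31.4; it falls from 66.

V* ≈ 31.4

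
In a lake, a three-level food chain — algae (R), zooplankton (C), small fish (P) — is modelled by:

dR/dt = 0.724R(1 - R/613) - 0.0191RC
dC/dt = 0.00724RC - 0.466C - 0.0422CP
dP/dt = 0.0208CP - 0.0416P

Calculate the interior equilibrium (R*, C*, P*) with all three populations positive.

R* ≈ 581, C* ≈ 2, P* ≈ 88.6

From dP/dt = 0: 0.0208C* = 0.0416, so C* = 2.
From dR/dt = 0: 0.724(1 - R*/613) = 0.0191·2, giving R* = 613·(1 - 0.0528) = 581.
From dC/dt = 0: 0.00724·581 - 0.466 = 0.0422P*, so P* = 3.74/0.0422 = 88.6.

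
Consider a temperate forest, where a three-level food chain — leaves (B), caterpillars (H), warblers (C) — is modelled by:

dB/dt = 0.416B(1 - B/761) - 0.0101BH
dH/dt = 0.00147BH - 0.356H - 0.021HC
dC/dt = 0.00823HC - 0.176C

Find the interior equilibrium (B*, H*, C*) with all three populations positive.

From dC/dt = 0: 0.00823H* = 0.176, so H* = 21.4.
From dB/dt = 0: 0.416(1 - B*/761) = 0.0101·21.4, giving B* = 761·(1 - 0.519) = 366.
From dH/dt = 0: 0.00147·366 - 0.356 = 0.021C*, so C* = 0.182/0.021 = 8.66.

B* ≈ 366, H* ≈ 21.4, C* ≈ 8.66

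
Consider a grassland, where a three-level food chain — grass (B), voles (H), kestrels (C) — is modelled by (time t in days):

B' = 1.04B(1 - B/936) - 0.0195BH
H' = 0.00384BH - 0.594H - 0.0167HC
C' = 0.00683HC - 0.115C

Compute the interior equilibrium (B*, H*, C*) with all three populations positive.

From dC/dt = 0: 0.00683H* = 0.115, so H* = 16.8.
From dB/dt = 0: 1.04(1 - B*/936) = 0.0195·16.8, giving B* = 936·(1 - 0.316) = 641.
From dH/dt = 0: 0.00384·641 - 0.594 = 0.0167C*, so C* = 1.87/0.0167 = 112.

B* ≈ 641, H* ≈ 16.8, C* ≈ 112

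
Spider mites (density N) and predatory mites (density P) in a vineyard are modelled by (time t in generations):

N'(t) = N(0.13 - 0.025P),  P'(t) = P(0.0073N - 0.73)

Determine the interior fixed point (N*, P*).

Set dP/dt = 0 with P > 0: 0.0073N - 0.73 = 0, so N* = 0.73/0.0073 = 100.
Set dN/dt = 0 with N > 0: 0.13 - 0.025P = 0, so P* = 0.13/0.025 = 5.2.

N* ≈ 100, P* ≈ 5.2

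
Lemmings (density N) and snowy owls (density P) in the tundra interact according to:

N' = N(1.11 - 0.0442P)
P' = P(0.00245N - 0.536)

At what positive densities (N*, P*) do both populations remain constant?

N* ≈ 219, P* ≈ 25.1

Set dP/dt = 0 with P > 0: 0.00245N - 0.536 = 0, so N* = 0.536/0.00245 = 219.
Set dN/dt = 0 with N > 0: 1.11 - 0.0442P = 0, so P* = 1.11/0.0442 = 25.1.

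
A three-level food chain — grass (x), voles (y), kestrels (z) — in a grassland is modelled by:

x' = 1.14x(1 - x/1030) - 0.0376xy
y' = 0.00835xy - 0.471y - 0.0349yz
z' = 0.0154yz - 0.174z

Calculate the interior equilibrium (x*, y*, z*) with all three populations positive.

x* ≈ 646, y* ≈ 11.3, z* ≈ 141

From dz/dt = 0: 0.0154y* = 0.174, so y* = 11.3.
From dx/dt = 0: 1.14(1 - x*/1030) = 0.0376·11.3, giving x* = 1030·(1 - 0.373) = 646.
From dy/dt = 0: 0.00835·646 - 0.471 = 0.0349z*, so z* = 4.92/0.0349 = 141.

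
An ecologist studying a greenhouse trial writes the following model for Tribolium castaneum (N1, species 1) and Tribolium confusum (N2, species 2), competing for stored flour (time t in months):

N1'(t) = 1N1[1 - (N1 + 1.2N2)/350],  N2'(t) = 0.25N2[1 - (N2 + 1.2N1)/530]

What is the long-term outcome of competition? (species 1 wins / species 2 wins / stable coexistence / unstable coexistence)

species 2 excludes species 1

Compare the nullcline intercepts: K1/α12 = 350/1.2 = 292 < K2 = 530; K2/α21 = 530/1.2 = 442 > K1 = 350.
Since the inequalities point opposite ways, species 2 can invade but species 1 cannot.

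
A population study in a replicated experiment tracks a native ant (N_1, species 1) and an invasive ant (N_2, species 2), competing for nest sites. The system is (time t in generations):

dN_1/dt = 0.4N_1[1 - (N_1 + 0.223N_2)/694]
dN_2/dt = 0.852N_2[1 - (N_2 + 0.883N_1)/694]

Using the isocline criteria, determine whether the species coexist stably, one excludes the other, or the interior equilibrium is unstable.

stable coexistence

Compare the nullcline intercepts: K1/α12 = 694/0.223 = 3110 > K2 = 694; K2/α21 = 694/0.883 = 786 > K1 = 694.
Since both inequalities hold, each species can invade when rare, so the interior equilibrium is stable.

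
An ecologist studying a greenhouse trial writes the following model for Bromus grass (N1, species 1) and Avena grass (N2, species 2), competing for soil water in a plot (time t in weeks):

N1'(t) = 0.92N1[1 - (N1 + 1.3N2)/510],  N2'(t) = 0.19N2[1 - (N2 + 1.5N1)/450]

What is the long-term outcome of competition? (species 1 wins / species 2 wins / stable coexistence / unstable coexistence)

Compare the nullcline intercepts: K1/α12 = 510/1.3 = 392 < K2 = 450; K2/α21 = 450/1.5 = 300 < K1 = 510.
Since both are reversed, neither can invade when rare; the interior point is a saddle.

unstable coexistence (outcome depends on initial conditions)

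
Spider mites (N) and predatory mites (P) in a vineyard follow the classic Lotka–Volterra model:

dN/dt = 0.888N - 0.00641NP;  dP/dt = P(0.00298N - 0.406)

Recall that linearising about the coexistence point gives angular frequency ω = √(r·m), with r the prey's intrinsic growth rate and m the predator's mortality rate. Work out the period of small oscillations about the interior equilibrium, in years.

Here r = 0.888 and m = 0.406, so r·m = 0.361.
ω = √0.361 = 0.6 per year, hence T = 2π/ω ≈ 10.5 years.

T ≈ 10.5 years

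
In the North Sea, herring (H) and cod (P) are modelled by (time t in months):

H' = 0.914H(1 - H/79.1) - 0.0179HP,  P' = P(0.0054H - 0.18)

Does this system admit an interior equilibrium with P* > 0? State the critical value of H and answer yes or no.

Threshold H = 33.3; K > 33.3, so yes, the predator persists.

The predator equation gives dP/dt > 0 only when H > 0.18/0.0054 = 33.3.
Without the predator, H → K = 79.1. Since 79.1 > 33.3, the predator can invade and persist.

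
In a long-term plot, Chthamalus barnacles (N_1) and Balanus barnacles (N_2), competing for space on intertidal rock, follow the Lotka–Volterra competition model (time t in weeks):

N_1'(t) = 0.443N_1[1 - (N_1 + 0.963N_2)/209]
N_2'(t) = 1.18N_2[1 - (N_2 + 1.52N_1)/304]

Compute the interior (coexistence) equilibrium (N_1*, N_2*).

Setting both brackets to zero gives the nullclines N_1 + 0.963N_2 = 209 and 1.52N_1 + N_2 = 304.
Substituting N_2 = 304 - 1.52N_1 into the first: N_1(1 - 0.963·1.52) = 209 - 0.963·304.
So N_1* = -83.8/-0.464 = 181, and then N_2* = 304 - 1.52·181 = 29.5.

N_1* ≈ 181, N_2* ≈ 29.5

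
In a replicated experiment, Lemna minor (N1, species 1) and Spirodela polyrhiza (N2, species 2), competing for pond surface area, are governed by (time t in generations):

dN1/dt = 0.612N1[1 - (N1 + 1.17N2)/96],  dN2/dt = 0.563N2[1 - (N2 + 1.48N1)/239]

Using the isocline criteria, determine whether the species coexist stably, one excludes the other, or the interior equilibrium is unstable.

species 2 excludes species 1

Compare the nullcline intercepts: K1/α12 = 96/1.17 = 82.1 < K2 = 239; K2/α21 = 239/1.48 = 161 > K1 = 96.
Since the inequalities point opposite ways, species 2 can invade but species 1 cannot.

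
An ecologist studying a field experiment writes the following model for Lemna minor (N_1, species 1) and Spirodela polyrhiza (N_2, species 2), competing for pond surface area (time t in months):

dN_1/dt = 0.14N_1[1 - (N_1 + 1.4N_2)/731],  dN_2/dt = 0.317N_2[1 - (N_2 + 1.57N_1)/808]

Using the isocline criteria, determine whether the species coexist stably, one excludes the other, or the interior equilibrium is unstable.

unstable coexistence (outcome depends on initial conditions)

Compare the nullcline intercepts: K1/α12 = 731/1.4 = 522 < K2 = 808; K2/α21 = 808/1.57 = 515 < K1 = 731.
Since both are reversed, neither can invade when rare; the interior point is a saddle.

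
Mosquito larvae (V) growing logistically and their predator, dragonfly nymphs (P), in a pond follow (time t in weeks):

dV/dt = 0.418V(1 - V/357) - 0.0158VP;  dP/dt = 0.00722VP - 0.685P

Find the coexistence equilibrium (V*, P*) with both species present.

From dP/dt = 0 with P > 0: 0.00722V* = 0.685, so V* = 94.9.
Substitute into dV/dt = 0: 0.418(1 - 94.9/357) = 0.0158P*.
The bracket is 0.734, giving P* = 0.307/0.0158 = 19.4.

V* ≈ 94.9, P* ≈ 19.4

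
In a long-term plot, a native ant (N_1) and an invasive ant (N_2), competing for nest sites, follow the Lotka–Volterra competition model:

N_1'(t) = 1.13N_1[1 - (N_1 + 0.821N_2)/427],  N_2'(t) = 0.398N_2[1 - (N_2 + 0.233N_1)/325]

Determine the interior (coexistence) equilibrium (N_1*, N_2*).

N_1* ≈ 198, N_2* ≈ 279

Setting both brackets to zero gives the nullclines N_1 + 0.821N_2 = 427 and 0.233N_1 + N_2 = 325.
Substituting N_2 = 325 - 0.233N_1 into the first: N_1(1 - 0.821·0.233) = 427 - 0.821·325.
So N_1* = 160/0.809 = 198, and then N_2* = 325 - 0.233·198 = 279.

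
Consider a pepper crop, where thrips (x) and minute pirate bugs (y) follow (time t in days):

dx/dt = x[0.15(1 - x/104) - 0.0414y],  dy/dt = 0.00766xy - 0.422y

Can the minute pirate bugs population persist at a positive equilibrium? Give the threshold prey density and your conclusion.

The predator equation gives dy/dt > 0 only when x > 0.422/0.00766 = 55.1.
Without the predator, x → K = 104. Since 104 > 55.1, the predator can invade and persist.

Threshold x = 55.1; K > 55.1, so yes, the predator persists.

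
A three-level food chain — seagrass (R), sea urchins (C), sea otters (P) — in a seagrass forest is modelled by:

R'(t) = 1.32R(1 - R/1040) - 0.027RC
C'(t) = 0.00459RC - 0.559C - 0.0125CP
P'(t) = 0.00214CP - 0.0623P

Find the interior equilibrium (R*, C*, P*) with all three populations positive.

From dP/dt = 0: 0.00214C* = 0.0623, so C* = 29.1.
From dR/dt = 0: 1.32(1 - R*/1040) = 0.027·29.1, giving R* = 1040·(1 - 0.595) = 421.
From dC/dt = 0: 0.00459·421 - 0.559 = 0.0125P*, so P* = 1.37/0.0125 = 110.

R* ≈ 421, C* ≈ 29.1, P* ≈ 110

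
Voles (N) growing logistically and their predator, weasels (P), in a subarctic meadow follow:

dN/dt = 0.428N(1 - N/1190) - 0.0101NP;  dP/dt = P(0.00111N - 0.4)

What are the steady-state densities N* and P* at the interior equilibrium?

From dP/dt = 0 with P > 0: 0.00111N* = 0.4, so N* = 360.
Substitute into dN/dt = 0: 0.428(1 - 360/1190) = 0.0101P*.
The bracket is 0.697, giving P* = 0.298/0.0101 = 29.5.

N* ≈ 360, P* ≈ 29.5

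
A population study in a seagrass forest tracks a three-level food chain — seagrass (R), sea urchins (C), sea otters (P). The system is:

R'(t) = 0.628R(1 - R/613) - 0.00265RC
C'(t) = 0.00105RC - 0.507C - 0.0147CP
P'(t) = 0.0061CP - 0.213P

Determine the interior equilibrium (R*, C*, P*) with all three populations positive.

From dP/dt = 0: 0.0061C* = 0.213, so C* = 34.9.
From dR/dt = 0: 0.628(1 - R*/613) = 0.00265·34.9, giving R* = 613·(1 - 0.147) = 523.
From dC/dt = 0: 0.00105·523 - 0.507 = 0.0147P*, so P* = 0.0418/0.0147 = 2.84.

R* ≈ 523, C* ≈ 34.9, P* ≈ 2.84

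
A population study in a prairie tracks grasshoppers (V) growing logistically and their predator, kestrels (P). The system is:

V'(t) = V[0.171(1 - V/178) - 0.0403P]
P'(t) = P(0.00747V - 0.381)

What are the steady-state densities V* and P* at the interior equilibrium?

V* ≈ 51, P* ≈ 3.03

From dP/dt = 0 with P > 0: 0.00747V* = 0.381, so V* = 51.
Substitute into dV/dt = 0: 0.171(1 - 51/178) = 0.0403P*.
The bracket is 0.713, giving P* = 0.122/0.0403 = 3.03.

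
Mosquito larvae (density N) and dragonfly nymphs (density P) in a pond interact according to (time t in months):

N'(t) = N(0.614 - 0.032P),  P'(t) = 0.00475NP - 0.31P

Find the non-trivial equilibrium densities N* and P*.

Set dP/dt = 0 with P > 0: 0.00475N - 0.31 = 0, so N* = 0.31/0.00475 = 65.3.
Set dN/dt = 0 with N > 0: 0.614 - 0.032P = 0, so P* = 0.614/0.032 = 19.2.

N* ≈ 65.3, P* ≈ 19.2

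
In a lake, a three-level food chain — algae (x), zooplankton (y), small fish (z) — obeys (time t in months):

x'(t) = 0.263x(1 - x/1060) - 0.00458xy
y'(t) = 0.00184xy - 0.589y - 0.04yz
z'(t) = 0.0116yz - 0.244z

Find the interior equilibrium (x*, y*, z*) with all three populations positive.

x* ≈ 672, y* ≈ 21, z* ≈ 16.2

From dz/dt = 0: 0.0116y* = 0.244, so y* = 21.
From dx/dt = 0: 0.263(1 - x*/1060) = 0.00458·21, giving x* = 1060·(1 - 0.366) = 672.
From dy/dt = 0: 0.00184·672 - 0.589 = 0.04z*, so z* = 0.647/0.04 = 16.2.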